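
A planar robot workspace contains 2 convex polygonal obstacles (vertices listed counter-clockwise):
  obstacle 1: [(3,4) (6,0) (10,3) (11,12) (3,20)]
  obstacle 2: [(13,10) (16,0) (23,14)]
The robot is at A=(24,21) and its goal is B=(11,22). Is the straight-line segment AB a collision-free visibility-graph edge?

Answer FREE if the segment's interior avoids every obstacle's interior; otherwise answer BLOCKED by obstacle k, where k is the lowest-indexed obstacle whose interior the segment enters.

Obstacle 1 [(3,4) (6,0) (10,3) (11,12) (3,20)]:
  edge (3,4)–(6,0): clear
  edge (6,0)–(10,3): clear
  edge (10,3)–(11,12): clear
  edge (11,12)–(3,20): clear
  edge (3,20)–(3,4): clear
  midpoint (35/2,43/2) outside
  → clear
Obstacle 2 [(13,10) (16,0) (23,14)]:
  edge (13,10)–(16,0): clear
  edge (16,0)–(23,14): clear
  edge (23,14)–(13,10): clear
  midpoint (35/2,43/2) outside
  → clear

FREE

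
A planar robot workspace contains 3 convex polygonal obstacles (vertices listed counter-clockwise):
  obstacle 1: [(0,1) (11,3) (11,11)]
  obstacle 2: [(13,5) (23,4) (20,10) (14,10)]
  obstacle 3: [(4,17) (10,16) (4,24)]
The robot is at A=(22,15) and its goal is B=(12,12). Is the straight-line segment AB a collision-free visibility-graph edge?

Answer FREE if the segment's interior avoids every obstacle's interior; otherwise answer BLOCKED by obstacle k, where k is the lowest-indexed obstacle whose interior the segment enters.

Obstacle 1 [(0,1) (11,3) (11,11)]:
  edge (0,1)–(11,3): clear
  edge (11,3)–(11,11): clear
  edge (11,11)–(0,1): clear
  midpoint (17,27/2) outside
  → clear
Obstacle 2 [(13,5) (23,4) (20,10) (14,10)]:
  edge (13,5)–(23,4): clear
  edge (23,4)–(20,10): clear
  edge (20,10)–(14,10): clear
  edge (14,10)–(13,5): clear
  midpoint (17,27/2) outside
  → clear
Obstacle 3 [(4,17) (10,16) (4,24)]:
  edge (4,17)–(10,16): clear
  edge (10,16)–(4,24): clear
  edge (4,24)–(4,17): clear
  midpoint (17,27/2) outside
  → clear

FREE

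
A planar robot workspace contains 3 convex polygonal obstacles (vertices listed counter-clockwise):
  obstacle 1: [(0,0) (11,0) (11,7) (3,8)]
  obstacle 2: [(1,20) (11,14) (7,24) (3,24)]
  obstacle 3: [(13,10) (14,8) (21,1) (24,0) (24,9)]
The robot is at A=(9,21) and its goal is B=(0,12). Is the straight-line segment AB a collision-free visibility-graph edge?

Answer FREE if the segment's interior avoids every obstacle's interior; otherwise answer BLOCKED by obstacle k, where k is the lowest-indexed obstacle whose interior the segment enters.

Obstacle 1 [(0,0) (11,0) (11,7) (3,8)]:
  edge (0,0)–(11,0): clear
  edge (11,0)–(11,7): clear
  edge (11,7)–(3,8): clear
  edge (3,8)–(0,0): clear
  midpoint (9/2,33/2) outside
  → clear
Obstacle 2 [(1,20) (11,14) (7,24) (3,24)]:
  edge (1,20)–(11,14): crosses AB
  edge (11,14)–(7,24): crosses AB
  edge (7,24)–(3,24): clear
  edge (3,24)–(1,20): clear
  → BLOCKED
Obstacle 3 [(13,10) (14,8) (21,1) (24,0) (24,9)]:
  edge (13,10)–(14,8): clear
  edge (14,8)–(21,1): clear
  edge (21,1)–(24,0): clear
  edge (24,0)–(24,9): clear
  edge (24,9)–(13,10): clear
  midpoint (9/2,33/2) outside
  → clear

BLOCKED by obstacle 2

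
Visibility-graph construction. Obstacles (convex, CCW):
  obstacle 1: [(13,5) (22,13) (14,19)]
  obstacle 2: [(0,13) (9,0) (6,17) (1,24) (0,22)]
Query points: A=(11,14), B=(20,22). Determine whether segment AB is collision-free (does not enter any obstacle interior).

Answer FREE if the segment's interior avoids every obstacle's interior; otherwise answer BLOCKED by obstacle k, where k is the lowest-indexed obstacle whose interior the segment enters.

Obstacle 1 [(13,5) (22,13) (14,19)]:
  edge (13,5)–(22,13): clear
  edge (22,13)–(14,19): crosses AB
  edge (14,19)–(13,5): crosses AB
  → BLOCKED
Obstacle 2 [(0,13) (9,0) (6,17) (1,24) (0,22)]:
  edge (0,13)–(9,0): clear
  edge (9,0)–(6,17): clear
  edge (6,17)–(1,24): clear
  edge (1,24)–(0,22): clear
  edge (0,22)–(0,13): clear
  midpoint (31/2,18) outside
  → clear

BLOCKED by obstacle 1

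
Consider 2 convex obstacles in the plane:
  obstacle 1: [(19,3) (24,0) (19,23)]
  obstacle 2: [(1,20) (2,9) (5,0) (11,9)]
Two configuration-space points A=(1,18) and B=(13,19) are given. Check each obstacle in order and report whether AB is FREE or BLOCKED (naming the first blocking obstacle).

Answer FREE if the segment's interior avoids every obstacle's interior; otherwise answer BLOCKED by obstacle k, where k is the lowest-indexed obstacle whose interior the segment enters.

BLOCKED by obstacle 2

Obstacle 1 [(19,3) (24,0) (19,23)]:
  edge (19,3)–(24,0): clear
  edge (24,0)–(19,23): clear
  edge (19,23)–(19,3): clear
  midpoint (7,37/2) outside
  → clear
Obstacle 2 [(1,20) (2,9) (5,0) (11,9)]:
  edge (1,20)–(2,9): crosses AB
  edge (2,9)–(5,0): clear
  edge (5,0)–(11,9): clear
  edge (11,9)–(1,20): crosses AB
  → BLOCKED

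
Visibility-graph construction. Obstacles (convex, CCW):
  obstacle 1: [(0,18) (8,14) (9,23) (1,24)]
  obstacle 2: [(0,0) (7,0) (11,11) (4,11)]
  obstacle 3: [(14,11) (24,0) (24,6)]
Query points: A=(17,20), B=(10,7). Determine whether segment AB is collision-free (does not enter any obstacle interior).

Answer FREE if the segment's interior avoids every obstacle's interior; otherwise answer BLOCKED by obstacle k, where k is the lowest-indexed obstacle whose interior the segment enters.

FREE

Obstacle 1 [(0,18) (8,14) (9,23) (1,24)]:
  edge (0,18)–(8,14): clear
  edge (8,14)–(9,23): clear
  edge (9,23)–(1,24): clear
  edge (1,24)–(0,18): clear
  midpoint (27/2,27/2) outside
  → clear
Obstacle 2 [(0,0) (7,0) (11,11) (4,11)]:
  edge (0,0)–(7,0): clear
  edge (7,0)–(11,11): clear
  edge (11,11)–(4,11): clear
  edge (4,11)–(0,0): clear
  midpoint (27/2,27/2) outside
  → clear
Obstacle 3 [(14,11) (24,0) (24,6)]:
  edge (14,11)–(24,0): clear
  edge (24,0)–(24,6): clear
  edge (24,6)–(14,11): clear
  midpoint (27/2,27/2) outside
  → clear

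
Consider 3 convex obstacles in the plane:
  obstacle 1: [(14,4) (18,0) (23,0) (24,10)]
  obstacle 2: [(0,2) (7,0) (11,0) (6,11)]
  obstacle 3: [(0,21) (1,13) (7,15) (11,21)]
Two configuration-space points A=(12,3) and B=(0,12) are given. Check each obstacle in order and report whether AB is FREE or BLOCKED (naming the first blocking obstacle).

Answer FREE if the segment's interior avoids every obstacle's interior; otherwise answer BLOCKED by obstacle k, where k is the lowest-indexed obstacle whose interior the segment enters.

Obstacle 1 [(14,4) (18,0) (23,0) (24,10)]:
  edge (14,4)–(18,0): clear
  edge (18,0)–(23,0): clear
  edge (23,0)–(24,10): clear
  edge (24,10)–(14,4): clear
  midpoint (6,15/2) outside
  → clear
Obstacle 2 [(0,2) (7,0) (11,0) (6,11)]:
  edge (0,2)–(7,0): clear
  edge (7,0)–(11,0): clear
  edge (11,0)–(6,11): crosses AB
  edge (6,11)–(0,2): crosses AB
  → BLOCKED
Obstacle 3 [(0,21) (1,13) (7,15) (11,21)]:
  edge (0,21)–(1,13): clear
  edge (1,13)–(7,15): clear
  edge (7,15)–(11,21): clear
  edge (11,21)–(0,21): clear
  midpoint (6,15/2) outside
  → clear

BLOCKED by obstacle 2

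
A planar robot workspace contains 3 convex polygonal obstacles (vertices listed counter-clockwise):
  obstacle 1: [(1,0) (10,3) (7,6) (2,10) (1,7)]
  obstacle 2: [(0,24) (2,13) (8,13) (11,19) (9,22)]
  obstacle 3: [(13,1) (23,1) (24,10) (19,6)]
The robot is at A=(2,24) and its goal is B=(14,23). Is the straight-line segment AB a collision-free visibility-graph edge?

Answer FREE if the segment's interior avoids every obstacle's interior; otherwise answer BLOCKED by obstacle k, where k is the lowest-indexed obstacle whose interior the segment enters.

Obstacle 1 [(1,0) (10,3) (7,6) (2,10) (1,7)]:
  edge (1,0)–(10,3): clear
  edge (10,3)–(7,6): clear
  edge (7,6)–(2,10): clear
  edge (2,10)–(1,7): clear
  edge (1,7)–(1,0): clear
  midpoint (8,47/2) outside
  → clear
Obstacle 2 [(0,24) (2,13) (8,13) (11,19) (9,22)]:
  edge (0,24)–(2,13): clear
  edge (2,13)–(8,13): clear
  edge (8,13)–(11,19): clear
  edge (11,19)–(9,22): clear
  edge (9,22)–(0,24): clear
  midpoint (8,47/2) outside
  → clear
Obstacle 3 [(13,1) (23,1) (24,10) (19,6)]:
  edge (13,1)–(23,1): clear
  edge (23,1)–(24,10): clear
  edge (24,10)–(19,6): clear
  edge (19,6)–(13,1): clear
  midpoint (8,47/2) outside
  → clear

FREE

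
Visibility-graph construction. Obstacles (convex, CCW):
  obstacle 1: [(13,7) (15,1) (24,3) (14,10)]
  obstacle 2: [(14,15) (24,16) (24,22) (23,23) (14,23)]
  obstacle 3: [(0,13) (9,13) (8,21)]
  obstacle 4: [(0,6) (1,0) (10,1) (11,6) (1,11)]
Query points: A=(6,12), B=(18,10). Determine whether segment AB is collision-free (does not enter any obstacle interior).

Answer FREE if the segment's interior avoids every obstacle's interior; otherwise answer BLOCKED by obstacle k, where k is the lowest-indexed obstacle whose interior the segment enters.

FREE

Obstacle 1 [(13,7) (15,1) (24,3) (14,10)]:
  edge (13,7)–(15,1): clear
  edge (15,1)–(24,3): clear
  edge (24,3)–(14,10): clear
  edge (14,10)–(13,7): clear
  midpoint (12,11) outside
  → clear
Obstacle 2 [(14,15) (24,16) (24,22) (23,23) (14,23)]:
  edge (14,15)–(24,16): clear
  edge (24,16)–(24,22): clear
  edge (24,22)–(23,23): clear
  edge (23,23)–(14,23): clear
  edge (14,23)–(14,15): clear
  midpoint (12,11) outside
  → clear
Obstacle 3 [(0,13) (9,13) (8,21)]:
  edge (0,13)–(9,13): clear
  edge (9,13)–(8,21): clear
  edge (8,21)–(0,13): clear
  midpoint (12,11) outside
  → clear
Obstacle 4 [(0,6) (1,0) (10,1) (11,6) (1,11)]:
  edge (0,6)–(1,0): clear
  edge (1,0)–(10,1): clear
  edge (10,1)–(11,6): clear
  edge (11,6)–(1,11): clear
  edge (1,11)–(0,6): clear
  midpoint (12,11) outside
  → clear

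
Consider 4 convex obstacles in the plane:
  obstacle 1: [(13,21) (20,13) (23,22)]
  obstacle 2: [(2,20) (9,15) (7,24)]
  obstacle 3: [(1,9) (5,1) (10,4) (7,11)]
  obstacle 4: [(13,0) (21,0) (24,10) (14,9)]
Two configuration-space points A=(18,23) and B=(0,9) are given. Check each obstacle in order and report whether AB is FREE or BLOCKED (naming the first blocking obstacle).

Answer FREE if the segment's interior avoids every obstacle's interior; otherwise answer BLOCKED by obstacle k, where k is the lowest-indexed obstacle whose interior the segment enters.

Obstacle 1 [(13,21) (20,13) (23,22)]:
  edge (13,21)–(20,13): crosses AB
  edge (20,13)–(23,22): clear
  edge (23,22)–(13,21): crosses AB
  → BLOCKED
Obstacle 2 [(2,20) (9,15) (7,24)]:
  edge (2,20)–(9,15): crosses AB
  edge (9,15)–(7,24): crosses AB
  edge (7,24)–(2,20): clear
  → BLOCKED
Obstacle 3 [(1,9) (5,1) (10,4) (7,11)]:
  edge (1,9)–(5,1): clear
  edge (5,1)–(10,4): clear
  edge (10,4)–(7,11): clear
  edge (7,11)–(1,9): clear
  midpoint (9,16) outside
  → clear
Obstacle 4 [(13,0) (21,0) (24,10) (14,9)]:
  edge (13,0)–(21,0): clear
  edge (21,0)–(24,10): clear
  edge (24,10)–(14,9): clear
  edge (14,9)–(13,0): clear
  midpoint (9,16) outside
  → clear

BLOCKED by obstacle 1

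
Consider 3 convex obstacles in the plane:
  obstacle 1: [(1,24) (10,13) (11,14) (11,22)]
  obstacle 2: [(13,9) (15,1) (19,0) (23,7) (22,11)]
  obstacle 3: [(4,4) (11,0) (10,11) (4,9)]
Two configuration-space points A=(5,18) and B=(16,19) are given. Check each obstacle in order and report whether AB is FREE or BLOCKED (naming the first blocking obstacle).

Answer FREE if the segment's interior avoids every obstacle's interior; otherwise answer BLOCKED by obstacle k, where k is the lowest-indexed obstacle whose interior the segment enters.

BLOCKED by obstacle 1

Obstacle 1 [(1,24) (10,13) (11,14) (11,22)]:
  edge (1,24)–(10,13): crosses AB
  edge (10,13)–(11,14): clear
  edge (11,14)–(11,22): crosses AB
  edge (11,22)–(1,24): clear
  → BLOCKED
Obstacle 2 [(13,9) (15,1) (19,0) (23,7) (22,11)]:
  edge (13,9)–(15,1): clear
  edge (15,1)–(19,0): clear
  edge (19,0)–(23,7): clear
  edge (23,7)–(22,11): clear
  edge (22,11)–(13,9): clear
  midpoint (21/2,37/2) outside
  → clear
Obstacle 3 [(4,4) (11,0) (10,11) (4,9)]:
  edge (4,4)–(11,0): clear
  edge (11,0)–(10,11): clear
  edge (10,11)–(4,9): clear
  edge (4,9)–(4,4): clear
  midpoint (21/2,37/2) outside
  → clear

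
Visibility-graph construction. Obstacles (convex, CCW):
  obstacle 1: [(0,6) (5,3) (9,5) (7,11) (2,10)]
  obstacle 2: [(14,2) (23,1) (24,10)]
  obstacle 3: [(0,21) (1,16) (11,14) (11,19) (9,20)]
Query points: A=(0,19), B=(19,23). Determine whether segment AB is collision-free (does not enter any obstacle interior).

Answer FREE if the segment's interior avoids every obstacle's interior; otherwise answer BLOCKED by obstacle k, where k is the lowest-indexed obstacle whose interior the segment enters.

Obstacle 1 [(0,6) (5,3) (9,5) (7,11) (2,10)]:
  edge (0,6)–(5,3): clear
  edge (5,3)–(9,5): clear
  edge (9,5)–(7,11): clear
  edge (7,11)–(2,10): clear
  edge (2,10)–(0,6): clear
  midpoint (19/2,21) outside
  → clear
Obstacle 2 [(14,2) (23,1) (24,10)]:
  edge (14,2)–(23,1): clear
  edge (23,1)–(24,10): clear
  edge (24,10)–(14,2): clear
  midpoint (19/2,21) outside
  → clear
Obstacle 3 [(0,21) (1,16) (11,14) (11,19) (9,20)]:
  edge (0,21)–(1,16): crosses AB
  edge (1,16)–(11,14): clear
  edge (11,14)–(11,19): clear
  edge (11,19)–(9,20): clear
  edge (9,20)–(0,21): crosses AB
  → BLOCKED

BLOCKED by obstacle 3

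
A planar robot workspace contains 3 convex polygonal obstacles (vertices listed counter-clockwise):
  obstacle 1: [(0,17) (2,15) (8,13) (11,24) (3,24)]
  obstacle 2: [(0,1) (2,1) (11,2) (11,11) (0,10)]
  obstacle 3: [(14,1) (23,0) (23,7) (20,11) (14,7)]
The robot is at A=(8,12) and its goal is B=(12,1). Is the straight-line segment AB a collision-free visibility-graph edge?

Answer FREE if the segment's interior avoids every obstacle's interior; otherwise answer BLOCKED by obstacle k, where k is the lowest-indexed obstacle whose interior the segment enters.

BLOCKED by obstacle 2

Obstacle 1 [(0,17) (2,15) (8,13) (11,24) (3,24)]:
  edge (0,17)–(2,15): clear
  edge (2,15)–(8,13): clear
  edge (8,13)–(11,24): clear
  edge (11,24)–(3,24): clear
  edge (3,24)–(0,17): clear
  midpoint (10,13/2) outside
  → clear
Obstacle 2 [(0,1) (2,1) (11,2) (11,11) (0,10)]:
  edge (0,1)–(2,1): clear
  edge (2,1)–(11,2): clear
  edge (11,2)–(11,11): crosses AB
  edge (11,11)–(0,10): crosses AB
  edge (0,10)–(0,1): clear
  → BLOCKED
Obstacle 3 [(14,1) (23,0) (23,7) (20,11) (14,7)]:
  edge (14,1)–(23,0): clear
  edge (23,0)–(23,7): clear
  edge (23,7)–(20,11): clear
  edge (20,11)–(14,7): clear
  edge (14,7)–(14,1): clear
  midpoint (10,13/2) outside
  → clear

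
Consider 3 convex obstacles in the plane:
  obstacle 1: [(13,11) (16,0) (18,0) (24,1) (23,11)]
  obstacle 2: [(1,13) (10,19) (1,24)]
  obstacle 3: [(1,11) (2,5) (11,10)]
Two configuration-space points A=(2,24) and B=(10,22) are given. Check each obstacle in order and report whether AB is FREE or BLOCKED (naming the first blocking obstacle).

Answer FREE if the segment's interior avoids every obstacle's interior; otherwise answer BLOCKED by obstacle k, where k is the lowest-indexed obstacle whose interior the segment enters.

Obstacle 1 [(13,11) (16,0) (18,0) (24,1) (23,11)]:
  edge (13,11)–(16,0): clear
  edge (16,0)–(18,0): clear
  edge (18,0)–(24,1): clear
  edge (24,1)–(23,11): clear
  edge (23,11)–(13,11): clear
  midpoint (6,23) outside
  → clear
Obstacle 2 [(1,13) (10,19) (1,24)]:
  edge (1,13)–(10,19): clear
  edge (10,19)–(1,24): clear
  edge (1,24)–(1,13): clear
  midpoint (6,23) outside
  → clear
Obstacle 3 [(1,11) (2,5) (11,10)]:
  edge (1,11)–(2,5): clear
  edge (2,5)–(11,10): clear
  edge (11,10)–(1,11): clear
  midpoint (6,23) outside
  → clear

FREE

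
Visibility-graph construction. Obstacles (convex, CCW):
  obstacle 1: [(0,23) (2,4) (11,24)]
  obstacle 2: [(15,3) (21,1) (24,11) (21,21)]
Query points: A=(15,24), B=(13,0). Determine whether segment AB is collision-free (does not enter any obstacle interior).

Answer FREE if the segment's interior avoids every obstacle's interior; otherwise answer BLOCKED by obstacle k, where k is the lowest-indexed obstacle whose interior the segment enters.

Obstacle 1 [(0,23) (2,4) (11,24)]:
  edge (0,23)–(2,4): clear
  edge (2,4)–(11,24): clear
  edge (11,24)–(0,23): clear
  midpoint (14,12) outside
  → clear
Obstacle 2 [(15,3) (21,1) (24,11) (21,21)]:
  edge (15,3)–(21,1): clear
  edge (21,1)–(24,11): clear
  edge (24,11)–(21,21): clear
  edge (21,21)–(15,3): clear
  midpoint (14,12) outside
  → clear

FREE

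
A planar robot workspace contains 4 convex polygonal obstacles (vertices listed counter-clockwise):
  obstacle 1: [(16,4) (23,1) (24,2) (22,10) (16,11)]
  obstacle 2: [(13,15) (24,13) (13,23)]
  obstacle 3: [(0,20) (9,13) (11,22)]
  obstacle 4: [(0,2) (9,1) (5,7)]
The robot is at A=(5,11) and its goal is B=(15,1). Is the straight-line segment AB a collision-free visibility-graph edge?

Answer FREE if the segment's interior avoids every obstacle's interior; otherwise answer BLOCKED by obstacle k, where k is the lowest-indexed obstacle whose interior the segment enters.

FREE

Obstacle 1 [(16,4) (23,1) (24,2) (22,10) (16,11)]:
  edge (16,4)–(23,1): clear
  edge (23,1)–(24,2): clear
  edge (24,2)–(22,10): clear
  edge (22,10)–(16,11): clear
  edge (16,11)–(16,4): clear
  midpoint (10,6) outside
  → clear
Obstacle 2 [(13,15) (24,13) (13,23)]:
  edge (13,15)–(24,13): clear
  edge (24,13)–(13,23): clear
  edge (13,23)–(13,15): clear
  midpoint (10,6) outside
  → clear
Obstacle 3 [(0,20) (9,13) (11,22)]:
  edge (0,20)–(9,13): clear
  edge (9,13)–(11,22): clear
  edge (11,22)–(0,20): clear
  midpoint (10,6) outside
  → clear
Obstacle 4 [(0,2) (9,1) (5,7)]:
  edge (0,2)–(9,1): clear
  edge (9,1)–(5,7): clear
  edge (5,7)–(0,2): clear
  midpoint (10,6) outside
  → clear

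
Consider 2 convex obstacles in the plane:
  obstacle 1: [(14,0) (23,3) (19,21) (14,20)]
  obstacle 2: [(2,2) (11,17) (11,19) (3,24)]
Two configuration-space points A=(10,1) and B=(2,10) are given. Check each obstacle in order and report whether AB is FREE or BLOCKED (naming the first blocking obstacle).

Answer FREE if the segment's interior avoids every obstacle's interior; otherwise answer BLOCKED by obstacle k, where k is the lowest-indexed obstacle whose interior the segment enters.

Obstacle 1 [(14,0) (23,3) (19,21) (14,20)]:
  edge (14,0)–(23,3): clear
  edge (23,3)–(19,21): clear
  edge (19,21)–(14,20): clear
  edge (14,20)–(14,0): clear
  midpoint (6,11/2) outside
  → clear
Obstacle 2 [(2,2) (11,17) (11,19) (3,24)]:
  edge (2,2)–(11,17): crosses AB
  edge (11,17)–(11,19): clear
  edge (11,19)–(3,24): clear
  edge (3,24)–(2,2): crosses AB
  → BLOCKED

BLOCKED by obstacle 2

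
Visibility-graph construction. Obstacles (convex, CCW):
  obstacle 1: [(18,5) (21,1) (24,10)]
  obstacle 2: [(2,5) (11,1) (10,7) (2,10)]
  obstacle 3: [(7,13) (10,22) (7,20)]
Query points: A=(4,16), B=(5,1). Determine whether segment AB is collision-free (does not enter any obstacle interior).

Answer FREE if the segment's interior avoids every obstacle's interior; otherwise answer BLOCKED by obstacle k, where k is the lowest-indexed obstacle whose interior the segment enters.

BLOCKED by obstacle 2

Obstacle 1 [(18,5) (21,1) (24,10)]:
  edge (18,5)–(21,1): clear
  edge (21,1)–(24,10): clear
  edge (24,10)–(18,5): clear
  midpoint (9/2,17/2) outside
  → clear
Obstacle 2 [(2,5) (11,1) (10,7) (2,10)]:
  edge (2,5)–(11,1): crosses AB
  edge (11,1)–(10,7): clear
  edge (10,7)–(2,10): crosses AB
  edge (2,10)–(2,5): clear
  → BLOCKED
Obstacle 3 [(7,13) (10,22) (7,20)]:
  edge (7,13)–(10,22): clear
  edge (10,22)–(7,20): clear
  edge (7,20)–(7,13): clear
  midpoint (9/2,17/2) outside
  → clear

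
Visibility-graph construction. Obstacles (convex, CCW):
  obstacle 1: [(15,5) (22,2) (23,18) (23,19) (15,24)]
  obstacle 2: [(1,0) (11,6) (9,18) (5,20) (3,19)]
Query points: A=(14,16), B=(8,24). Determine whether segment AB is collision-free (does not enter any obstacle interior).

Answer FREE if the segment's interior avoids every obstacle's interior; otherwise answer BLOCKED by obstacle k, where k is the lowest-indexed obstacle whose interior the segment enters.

FREE

Obstacle 1 [(15,5) (22,2) (23,18) (23,19) (15,24)]:
  edge (15,5)–(22,2): clear
  edge (22,2)–(23,18): clear
  edge (23,18)–(23,19): clear
  edge (23,19)–(15,24): clear
  edge (15,24)–(15,5): clear
  midpoint (11,20) outside
  → clear
Obstacle 2 [(1,0) (11,6) (9,18) (5,20) (3,19)]:
  edge (1,0)–(11,6): clear
  edge (11,6)–(9,18): clear
  edge (9,18)–(5,20): clear
  edge (5,20)–(3,19): clear
  edge (3,19)–(1,0): clear
  midpoint (11,20) outside
  → clear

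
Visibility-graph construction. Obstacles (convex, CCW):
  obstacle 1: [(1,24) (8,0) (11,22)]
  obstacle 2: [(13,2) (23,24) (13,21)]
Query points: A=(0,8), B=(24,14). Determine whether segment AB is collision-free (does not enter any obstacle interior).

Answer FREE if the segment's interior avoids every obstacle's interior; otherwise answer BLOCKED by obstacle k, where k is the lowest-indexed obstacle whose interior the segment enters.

Obstacle 1 [(1,24) (8,0) (11,22)]:
  edge (1,24)–(8,0): crosses AB
  edge (8,0)–(11,22): crosses AB
  edge (11,22)–(1,24): clear
  → BLOCKED
Obstacle 2 [(13,2) (23,24) (13,21)]:
  edge (13,2)–(23,24): crosses AB
  edge (23,24)–(13,21): clear
  edge (13,21)–(13,2): crosses AB
  → BLOCKED

BLOCKED by obstacle 1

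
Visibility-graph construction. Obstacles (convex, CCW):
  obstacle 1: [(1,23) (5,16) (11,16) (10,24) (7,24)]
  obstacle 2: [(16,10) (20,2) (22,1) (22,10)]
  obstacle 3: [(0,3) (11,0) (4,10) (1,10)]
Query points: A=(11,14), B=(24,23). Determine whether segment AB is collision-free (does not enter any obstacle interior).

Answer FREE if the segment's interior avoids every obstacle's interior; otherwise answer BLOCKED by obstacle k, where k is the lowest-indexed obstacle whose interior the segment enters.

FREE

Obstacle 1 [(1,23) (5,16) (11,16) (10,24) (7,24)]:
  edge (1,23)–(5,16): clear
  edge (5,16)–(11,16): clear
  edge (11,16)–(10,24): clear
  edge (10,24)–(7,24): clear
  edge (7,24)–(1,23): clear
  midpoint (35/2,37/2) outside
  → clear
Obstacle 2 [(16,10) (20,2) (22,1) (22,10)]:
  edge (16,10)–(20,2): clear
  edge (20,2)–(22,1): clear
  edge (22,1)–(22,10): clear
  edge (22,10)–(16,10): clear
  midpoint (35/2,37/2) outside
  → clear
Obstacle 3 [(0,3) (11,0) (4,10) (1,10)]:
  edge (0,3)–(11,0): clear
  edge (11,0)–(4,10): clear
  edge (4,10)–(1,10): clear
  edge (1,10)–(0,3): clear
  midpoint (35/2,37/2) outside
  → clear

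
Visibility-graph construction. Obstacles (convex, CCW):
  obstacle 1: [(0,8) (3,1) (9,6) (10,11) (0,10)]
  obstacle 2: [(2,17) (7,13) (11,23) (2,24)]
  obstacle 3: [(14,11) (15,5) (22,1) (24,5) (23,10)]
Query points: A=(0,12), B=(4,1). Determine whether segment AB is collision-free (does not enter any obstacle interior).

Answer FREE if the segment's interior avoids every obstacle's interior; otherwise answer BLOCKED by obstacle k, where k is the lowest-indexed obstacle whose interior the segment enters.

Obstacle 1 [(0,8) (3,1) (9,6) (10,11) (0,10)]:
  edge (0,8)–(3,1): clear
  edge (3,1)–(9,6): crosses AB
  edge (9,6)–(10,11): clear
  edge (10,11)–(0,10): crosses AB
  edge (0,10)–(0,8): clear
  → BLOCKED
Obstacle 2 [(2,17) (7,13) (11,23) (2,24)]:
  edge (2,17)–(7,13): clear
  edge (7,13)–(11,23): clear
  edge (11,23)–(2,24): clear
  edge (2,24)–(2,17): clear
  midpoint (2,13/2) outside
  → clear
Obstacle 3 [(14,11) (15,5) (22,1) (24,5) (23,10)]:
  edge (14,11)–(15,5): clear
  edge (15,5)–(22,1): clear
  edge (22,1)–(24,5): clear
  edge (24,5)–(23,10): clear
  edge (23,10)–(14,11): clear
  midpoint (2,13/2) outside
  → clear

BLOCKED by obstacle 1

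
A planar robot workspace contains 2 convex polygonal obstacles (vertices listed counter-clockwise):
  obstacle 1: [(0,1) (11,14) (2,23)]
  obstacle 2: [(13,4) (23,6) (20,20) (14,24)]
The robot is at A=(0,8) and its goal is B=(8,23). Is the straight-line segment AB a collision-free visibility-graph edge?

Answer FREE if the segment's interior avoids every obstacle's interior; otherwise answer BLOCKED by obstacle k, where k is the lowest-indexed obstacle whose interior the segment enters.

BLOCKED by obstacle 1

Obstacle 1 [(0,1) (11,14) (2,23)]:
  edge (0,1)–(11,14): clear
  edge (11,14)–(2,23): crosses AB
  edge (2,23)–(0,1): crosses AB
  → BLOCKED
Obstacle 2 [(13,4) (23,6) (20,20) (14,24)]:
  edge (13,4)–(23,6): clear
  edge (23,6)–(20,20): clear
  edge (20,20)–(14,24): clear
  edge (14,24)–(13,4): clear
  midpoint (4,31/2) outside
  → clear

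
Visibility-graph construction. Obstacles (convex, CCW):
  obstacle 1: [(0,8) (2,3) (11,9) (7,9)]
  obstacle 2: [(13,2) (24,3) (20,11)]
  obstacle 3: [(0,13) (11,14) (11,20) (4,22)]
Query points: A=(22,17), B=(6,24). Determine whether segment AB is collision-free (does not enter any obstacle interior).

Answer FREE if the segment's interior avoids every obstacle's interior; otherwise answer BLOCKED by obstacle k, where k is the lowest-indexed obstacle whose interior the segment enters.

Obstacle 1 [(0,8) (2,3) (11,9) (7,9)]:
  edge (0,8)–(2,3): clear
  edge (2,3)–(11,9): clear
  edge (11,9)–(7,9): clear
  edge (7,9)–(0,8): clear
  midpoint (14,41/2) outside
  → clear
Obstacle 2 [(13,2) (24,3) (20,11)]:
  edge (13,2)–(24,3): clear
  edge (24,3)–(20,11): clear
  edge (20,11)–(13,2): clear
  midpoint (14,41/2) outside
  → clear
Obstacle 3 [(0,13) (11,14) (11,20) (4,22)]:
  edge (0,13)–(11,14): clear
  edge (11,14)–(11,20): clear
  edge (11,20)–(4,22): clear
  edge (4,22)–(0,13): clear
  midpoint (14,41/2) outside
  → clear

FREE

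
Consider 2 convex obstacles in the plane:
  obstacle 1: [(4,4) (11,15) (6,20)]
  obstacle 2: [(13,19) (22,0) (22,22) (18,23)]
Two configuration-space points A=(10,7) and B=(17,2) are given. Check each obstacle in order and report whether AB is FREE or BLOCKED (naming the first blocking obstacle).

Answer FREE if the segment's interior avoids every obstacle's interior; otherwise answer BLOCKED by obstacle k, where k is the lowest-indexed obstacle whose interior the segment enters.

Obstacle 1 [(4,4) (11,15) (6,20)]:
  edge (4,4)–(11,15): clear
  edge (11,15)–(6,20): clear
  edge (6,20)–(4,4): clear
  midpoint (27/2,9/2) outside
  → clear
Obstacle 2 [(13,19) (22,0) (22,22) (18,23)]:
  edge (13,19)–(22,0): clear
  edge (22,0)–(22,22): clear
  edge (22,22)–(18,23): clear
  edge (18,23)–(13,19): clear
  midpoint (27/2,9/2) outside
  → clear

FREE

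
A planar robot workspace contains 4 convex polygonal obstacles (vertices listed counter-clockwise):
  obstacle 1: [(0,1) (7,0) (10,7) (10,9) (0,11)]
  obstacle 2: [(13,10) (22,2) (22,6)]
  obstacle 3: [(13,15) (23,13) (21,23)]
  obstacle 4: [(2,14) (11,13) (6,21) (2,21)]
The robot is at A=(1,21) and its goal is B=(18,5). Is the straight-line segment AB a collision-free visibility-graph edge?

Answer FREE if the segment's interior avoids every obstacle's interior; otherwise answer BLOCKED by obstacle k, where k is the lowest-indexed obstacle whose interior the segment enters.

BLOCKED by obstacle 4

Obstacle 1 [(0,1) (7,0) (10,7) (10,9) (0,11)]:
  edge (0,1)–(7,0): clear
  edge (7,0)–(10,7): clear
  edge (10,7)–(10,9): clear
  edge (10,9)–(0,11): clear
  edge (0,11)–(0,1): clear
  midpoint (19/2,13) outside
  → clear
Obstacle 2 [(13,10) (22,2) (22,6)]:
  edge (13,10)–(22,2): clear
  edge (22,2)–(22,6): clear
  edge (22,6)–(13,10): clear
  midpoint (19/2,13) outside
  → clear
Obstacle 3 [(13,15) (23,13) (21,23)]:
  edge (13,15)–(23,13): clear
  edge (23,13)–(21,23): clear
  edge (21,23)–(13,15): clear
  midpoint (19/2,13) outside
  → clear
Obstacle 4 [(2,14) (11,13) (6,21) (2,21)]:
  edge (2,14)–(11,13): crosses AB
  edge (11,13)–(6,21): clear
  edge (6,21)–(2,21): clear
  edge (2,21)–(2,14): crosses AB
  → BLOCKED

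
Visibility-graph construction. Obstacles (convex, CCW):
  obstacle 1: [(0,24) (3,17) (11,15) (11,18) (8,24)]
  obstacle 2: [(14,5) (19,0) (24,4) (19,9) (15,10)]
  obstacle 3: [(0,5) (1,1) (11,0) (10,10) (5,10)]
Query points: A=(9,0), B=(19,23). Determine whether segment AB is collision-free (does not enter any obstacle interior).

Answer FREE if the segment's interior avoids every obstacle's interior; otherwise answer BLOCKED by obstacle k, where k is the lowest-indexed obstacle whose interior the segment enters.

BLOCKED by obstacle 3

Obstacle 1 [(0,24) (3,17) (11,15) (11,18) (8,24)]:
  edge (0,24)–(3,17): clear
  edge (3,17)–(11,15): clear
  edge (11,15)–(11,18): clear
  edge (11,18)–(8,24): clear
  edge (8,24)–(0,24): clear
  midpoint (14,23/2) outside
  → clear
Obstacle 2 [(14,5) (19,0) (24,4) (19,9) (15,10)]:
  edge (14,5)–(19,0): clear
  edge (19,0)–(24,4): clear
  edge (24,4)–(19,9): clear
  edge (19,9)–(15,10): clear
  edge (15,10)–(14,5): clear
  midpoint (14,23/2) outside
  → clear
Obstacle 3 [(0,5) (1,1) (11,0) (10,10) (5,10)]:
  edge (0,5)–(1,1): clear
  edge (1,1)–(11,0): crosses AB
  edge (11,0)–(10,10): crosses AB
  edge (10,10)–(5,10): clear
  edge (5,10)–(0,5): clear
  → BLOCKED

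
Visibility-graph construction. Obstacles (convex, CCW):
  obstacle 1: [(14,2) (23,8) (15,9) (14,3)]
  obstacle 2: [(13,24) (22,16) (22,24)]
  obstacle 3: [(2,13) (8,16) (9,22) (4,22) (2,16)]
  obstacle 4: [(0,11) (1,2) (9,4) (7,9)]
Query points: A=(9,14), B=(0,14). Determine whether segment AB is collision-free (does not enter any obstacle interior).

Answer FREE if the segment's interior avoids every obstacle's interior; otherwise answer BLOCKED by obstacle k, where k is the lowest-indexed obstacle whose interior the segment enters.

BLOCKED by obstacle 3

Obstacle 1 [(14,2) (23,8) (15,9) (14,3)]:
  edge (14,2)–(23,8): clear
  edge (23,8)–(15,9): clear
  edge (15,9)–(14,3): clear
  edge (14,3)–(14,2): clear
  midpoint (9/2,14) outside
  → clear
Obstacle 2 [(13,24) (22,16) (22,24)]:
  edge (13,24)–(22,16): clear
  edge (22,16)–(22,24): clear
  edge (22,24)–(13,24): clear
  midpoint (9/2,14) outside
  → clear
Obstacle 3 [(2,13) (8,16) (9,22) (4,22) (2,16)]:
  edge (2,13)–(8,16): crosses AB
  edge (8,16)–(9,22): clear
  edge (9,22)–(4,22): clear
  edge (4,22)–(2,16): clear
  edge (2,16)–(2,13): crosses AB
  → BLOCKED
Obstacle 4 [(0,11) (1,2) (9,4) (7,9)]:
  edge (0,11)–(1,2): clear
  edge (1,2)–(9,4): clear
  edge (9,4)–(7,9): clear
  edge (7,9)–(0,11): clear
  midpoint (9/2,14) outside
  → clear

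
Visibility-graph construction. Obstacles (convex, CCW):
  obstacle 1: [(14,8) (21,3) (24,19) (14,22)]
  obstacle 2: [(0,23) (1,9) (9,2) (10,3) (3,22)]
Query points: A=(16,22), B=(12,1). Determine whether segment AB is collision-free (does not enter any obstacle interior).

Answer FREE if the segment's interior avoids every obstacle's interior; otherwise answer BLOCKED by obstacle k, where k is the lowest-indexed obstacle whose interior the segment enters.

BLOCKED by obstacle 1

Obstacle 1 [(14,8) (21,3) (24,19) (14,22)]:
  edge (14,8)–(21,3): clear
  edge (21,3)–(24,19): clear
  edge (24,19)–(14,22): crosses AB
  edge (14,22)–(14,8): crosses AB
  → BLOCKED
Obstacle 2 [(0,23) (1,9) (9,2) (10,3) (3,22)]:
  edge (0,23)–(1,9): clear
  edge (1,9)–(9,2): clear
  edge (9,2)–(10,3): clear
  edge (10,3)–(3,22): clear
  edge (3,22)–(0,23): clear
  midpoint (14,23/2) outside
  → clear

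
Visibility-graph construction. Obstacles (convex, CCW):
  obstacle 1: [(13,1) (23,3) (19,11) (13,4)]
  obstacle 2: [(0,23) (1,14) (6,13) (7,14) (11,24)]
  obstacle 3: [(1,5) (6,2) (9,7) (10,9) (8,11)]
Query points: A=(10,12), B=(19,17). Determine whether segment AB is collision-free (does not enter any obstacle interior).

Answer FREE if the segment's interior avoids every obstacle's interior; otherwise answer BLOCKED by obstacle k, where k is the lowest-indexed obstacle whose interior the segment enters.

FREE

Obstacle 1 [(13,1) (23,3) (19,11) (13,4)]:
  edge (13,1)–(23,3): clear
  edge (23,3)–(19,11): clear
  edge (19,11)–(13,4): clear
  edge (13,4)–(13,1): clear
  midpoint (29/2,29/2) outside
  → clear
Obstacle 2 [(0,23) (1,14) (6,13) (7,14) (11,24)]:
  edge (0,23)–(1,14): clear
  edge (1,14)–(6,13): clear
  edge (6,13)–(7,14): clear
  edge (7,14)–(11,24): clear
  edge (11,24)–(0,23): clear
  midpoint (29/2,29/2) outside
  → clear
Obstacle 3 [(1,5) (6,2) (9,7) (10,9) (8,11)]:
  edge (1,5)–(6,2): clear
  edge (6,2)–(9,7): clear
  edge (9,7)–(10,9): clear
  edge (10,9)–(8,11): clear
  edge (8,11)–(1,5): clear
  midpoint (29/2,29/2) outside
  → clear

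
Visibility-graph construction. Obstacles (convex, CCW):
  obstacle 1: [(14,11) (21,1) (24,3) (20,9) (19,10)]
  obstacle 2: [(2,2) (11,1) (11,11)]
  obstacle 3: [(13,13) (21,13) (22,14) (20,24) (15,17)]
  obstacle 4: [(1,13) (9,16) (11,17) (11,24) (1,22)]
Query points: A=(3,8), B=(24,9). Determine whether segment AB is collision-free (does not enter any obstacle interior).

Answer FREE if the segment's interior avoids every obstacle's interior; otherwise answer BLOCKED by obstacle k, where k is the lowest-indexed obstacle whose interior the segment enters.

BLOCKED by obstacle 1

Obstacle 1 [(14,11) (21,1) (24,3) (20,9) (19,10)]:
  edge (14,11)–(21,1): crosses AB
  edge (21,1)–(24,3): clear
  edge (24,3)–(20,9): crosses AB
  edge (20,9)–(19,10): clear
  edge (19,10)–(14,11): clear
  → BLOCKED
Obstacle 2 [(2,2) (11,1) (11,11)]:
  edge (2,2)–(11,1): clear
  edge (11,1)–(11,11): crosses AB
  edge (11,11)–(2,2): crosses AB
  → BLOCKED
Obstacle 3 [(13,13) (21,13) (22,14) (20,24) (15,17)]:
  edge (13,13)–(21,13): clear
  edge (21,13)–(22,14): clear
  edge (22,14)–(20,24): clear
  edge (20,24)–(15,17): clear
  edge (15,17)–(13,13): clear
  midpoint (27/2,17/2) outside
  → clear
Obstacle 4 [(1,13) (9,16) (11,17) (11,24) (1,22)]:
  edge (1,13)–(9,16): clear
  edge (9,16)–(11,17): clear
  edge (11,17)–(11,24): clear
  edge (11,24)–(1,22): clear
  edge (1,22)–(1,13): clear
  midpoint (27/2,17/2) outside
  → clear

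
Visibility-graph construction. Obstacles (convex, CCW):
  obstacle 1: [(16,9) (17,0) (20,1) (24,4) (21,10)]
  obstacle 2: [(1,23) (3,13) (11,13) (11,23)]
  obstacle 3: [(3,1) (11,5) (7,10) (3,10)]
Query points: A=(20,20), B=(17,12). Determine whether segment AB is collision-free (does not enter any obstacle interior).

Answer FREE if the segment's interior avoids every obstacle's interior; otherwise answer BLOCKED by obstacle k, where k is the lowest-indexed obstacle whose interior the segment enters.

Obstacle 1 [(16,9) (17,0) (20,1) (24,4) (21,10)]:
  edge (16,9)–(17,0): clear
  edge (17,0)–(20,1): clear
  edge (20,1)–(24,4): clear
  edge (24,4)–(21,10): clear
  edge (21,10)–(16,9): clear
  midpoint (37/2,16) outside
  → clear
Obstacle 2 [(1,23) (3,13) (11,13) (11,23)]:
  edge (1,23)–(3,13): clear
  edge (3,13)–(11,13): clear
  edge (11,13)–(11,23): clear
  edge (11,23)–(1,23): clear
  midpoint (37/2,16) outside
  → clear
Obstacle 3 [(3,1) (11,5) (7,10) (3,10)]:
  edge (3,1)–(11,5): clear
  edge (11,5)–(7,10): clear
  edge (7,10)–(3,10): clear
  edge (3,10)–(3,1): clear
  midpoint (37/2,16) outside
  → clear

FREE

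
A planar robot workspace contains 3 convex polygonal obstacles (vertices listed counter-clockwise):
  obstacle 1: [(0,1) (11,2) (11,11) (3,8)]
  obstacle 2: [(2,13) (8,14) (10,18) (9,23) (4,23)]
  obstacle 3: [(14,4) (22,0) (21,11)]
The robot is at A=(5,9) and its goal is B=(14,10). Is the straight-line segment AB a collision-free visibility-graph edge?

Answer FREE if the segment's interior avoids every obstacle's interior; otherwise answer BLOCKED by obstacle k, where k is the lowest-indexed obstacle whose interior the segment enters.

BLOCKED by obstacle 1

Obstacle 1 [(0,1) (11,2) (11,11) (3,8)]:
  edge (0,1)–(11,2): clear
  edge (11,2)–(11,11): crosses AB
  edge (11,11)–(3,8): crosses AB
  edge (3,8)–(0,1): clear
  → BLOCKED
Obstacle 2 [(2,13) (8,14) (10,18) (9,23) (4,23)]:
  edge (2,13)–(8,14): clear
  edge (8,14)–(10,18): clear
  edge (10,18)–(9,23): clear
  edge (9,23)–(4,23): clear
  edge (4,23)–(2,13): clear
  midpoint (19/2,19/2) outside
  → clear
Obstacle 3 [(14,4) (22,0) (21,11)]:
  edge (14,4)–(22,0): clear
  edge (22,0)–(21,11): clear
  edge (21,11)–(14,4): clear
  midpoint (19/2,19/2) outside
  → clear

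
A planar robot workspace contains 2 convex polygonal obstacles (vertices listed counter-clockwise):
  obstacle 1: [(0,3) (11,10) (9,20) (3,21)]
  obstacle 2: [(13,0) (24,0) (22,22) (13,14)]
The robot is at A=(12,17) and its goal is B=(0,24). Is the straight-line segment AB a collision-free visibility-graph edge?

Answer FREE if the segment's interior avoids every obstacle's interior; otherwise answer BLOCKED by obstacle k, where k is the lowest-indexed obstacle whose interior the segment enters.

BLOCKED by obstacle 1

Obstacle 1 [(0,3) (11,10) (9,20) (3,21)]:
  edge (0,3)–(11,10): clear
  edge (11,10)–(9,20): crosses AB
  edge (9,20)–(3,21): crosses AB
  edge (3,21)–(0,3): clear
  → BLOCKED
Obstacle 2 [(13,0) (24,0) (22,22) (13,14)]:
  edge (13,0)–(24,0): clear
  edge (24,0)–(22,22): clear
  edge (22,22)–(13,14): clear
  edge (13,14)–(13,0): clear
  midpoint (6,41/2) outside
  → clear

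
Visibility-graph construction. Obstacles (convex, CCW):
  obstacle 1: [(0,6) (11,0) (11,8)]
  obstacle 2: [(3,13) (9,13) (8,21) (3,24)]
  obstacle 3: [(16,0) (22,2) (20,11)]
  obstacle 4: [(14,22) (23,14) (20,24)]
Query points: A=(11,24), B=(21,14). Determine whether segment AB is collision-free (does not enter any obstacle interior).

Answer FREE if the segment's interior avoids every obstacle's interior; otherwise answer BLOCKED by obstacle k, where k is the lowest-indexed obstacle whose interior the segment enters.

Obstacle 1 [(0,6) (11,0) (11,8)]:
  edge (0,6)–(11,0): clear
  edge (11,0)–(11,8): clear
  edge (11,8)–(0,6): clear
  midpoint (16,19) outside
  → clear
Obstacle 2 [(3,13) (9,13) (8,21) (3,24)]:
  edge (3,13)–(9,13): clear
  edge (9,13)–(8,21): clear
  edge (8,21)–(3,24): clear
  edge (3,24)–(3,13): clear
  midpoint (16,19) outside
  → clear
Obstacle 3 [(16,0) (22,2) (20,11)]:
  edge (16,0)–(22,2): clear
  edge (22,2)–(20,11): clear
  edge (20,11)–(16,0): clear
  midpoint (16,19) outside
  → clear
Obstacle 4 [(14,22) (23,14) (20,24)]:
  edge (14,22)–(23,14): clear
  edge (23,14)–(20,24): clear
  edge (20,24)–(14,22): clear
  midpoint (16,19) outside
  → clear

FREE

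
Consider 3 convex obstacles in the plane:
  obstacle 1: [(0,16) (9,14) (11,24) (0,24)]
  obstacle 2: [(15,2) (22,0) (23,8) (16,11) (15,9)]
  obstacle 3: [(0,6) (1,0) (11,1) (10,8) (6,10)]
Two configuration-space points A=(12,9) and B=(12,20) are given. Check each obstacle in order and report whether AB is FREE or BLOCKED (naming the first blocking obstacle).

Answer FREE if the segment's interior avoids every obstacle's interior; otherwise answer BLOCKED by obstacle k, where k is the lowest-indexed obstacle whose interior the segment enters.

FREE

Obstacle 1 [(0,16) (9,14) (11,24) (0,24)]:
  edge (0,16)–(9,14): clear
  edge (9,14)–(11,24): clear
  edge (11,24)–(0,24): clear
  edge (0,24)–(0,16): clear
  midpoint (12,29/2) outside
  → clear
Obstacle 2 [(15,2) (22,0) (23,8) (16,11) (15,9)]:
  edge (15,2)–(22,0): clear
  edge (22,0)–(23,8): clear
  edge (23,8)–(16,11): clear
  edge (16,11)–(15,9): clear
  edge (15,9)–(15,2): clear
  midpoint (12,29/2) outside
  → clear
Obstacle 3 [(0,6) (1,0) (11,1) (10,8) (6,10)]:
  edge (0,6)–(1,0): clear
  edge (1,0)–(11,1): clear
  edge (11,1)–(10,8): clear
  edge (10,8)–(6,10): clear
  edge (6,10)–(0,6): clear
  midpoint (12,29/2) outside
  → clear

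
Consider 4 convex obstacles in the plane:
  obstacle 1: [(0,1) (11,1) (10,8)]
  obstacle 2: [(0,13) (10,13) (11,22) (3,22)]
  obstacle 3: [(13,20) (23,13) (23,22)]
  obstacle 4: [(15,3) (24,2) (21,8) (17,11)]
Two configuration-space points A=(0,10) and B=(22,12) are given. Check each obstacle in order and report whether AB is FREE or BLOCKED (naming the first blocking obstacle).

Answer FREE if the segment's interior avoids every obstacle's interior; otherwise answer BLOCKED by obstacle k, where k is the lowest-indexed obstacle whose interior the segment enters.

FREE

Obstacle 1 [(0,1) (11,1) (10,8)]:
  edge (0,1)–(11,1): clear
  edge (11,1)–(10,8): clear
  edge (10,8)–(0,1): clear
  midpoint (11,11) outside
  → clear
Obstacle 2 [(0,13) (10,13) (11,22) (3,22)]:
  edge (0,13)–(10,13): clear
  edge (10,13)–(11,22): clear
  edge (11,22)–(3,22): clear
  edge (3,22)–(0,13): clear
  midpoint (11,11) outside
  → clear
Obstacle 3 [(13,20) (23,13) (23,22)]:
  edge (13,20)–(23,13): clear
  edge (23,13)–(23,22): clear
  edge (23,22)–(13,20): clear
  midpoint (11,11) outside
  → clear
Obstacle 4 [(15,3) (24,2) (21,8) (17,11)]:
  edge (15,3)–(24,2): clear
  edge (24,2)–(21,8): clear
  edge (21,8)–(17,11): clear
  edge (17,11)–(15,3): clear
  midpoint (11,11) outside
  → clear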